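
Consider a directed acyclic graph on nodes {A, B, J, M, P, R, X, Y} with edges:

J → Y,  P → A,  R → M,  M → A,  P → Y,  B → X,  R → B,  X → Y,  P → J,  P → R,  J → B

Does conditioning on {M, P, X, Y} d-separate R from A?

Yes — R and A are d-separated given {M, P, X, Y}.

Enumerating the 6 paths from R to A and testing each for blocking by {M, P, X, Y}:
  1. R → M → A — M:chain[blocks] ⇒ blocked
  2. R ← P → A — P:fork[blocks] ⇒ blocked
  3. R → B → X → Y ← P → A — B:chain[open]; X:chain[blocks]; Y:collider[open]; P:fork[blocks] ⇒ blocked
  4. R → B → X → Y ← J ← P → A — B:chain[open]; X:chain[blocks]; Y:collider[open]; J:chain[open]; P:fork[blocks] ⇒ blocked
  5. R → B ← J → Y ← P → A — B:collider[open]; J:fork[open]; Y:collider[open]; P:fork[blocks] ⇒ blocked
  6. R → B ← J ← P → A — B:collider[open]; J:chain[open]; P:fork[blocks] ⇒ blocked
Since every path is blocked, d-separation holds.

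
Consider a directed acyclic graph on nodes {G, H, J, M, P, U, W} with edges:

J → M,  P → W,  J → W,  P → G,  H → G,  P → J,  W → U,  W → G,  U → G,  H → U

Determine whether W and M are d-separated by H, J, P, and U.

Yes

We examine all 5 paths between W and M:
Path 1: W → U → G ← P → J → M
  U is a chain here and U is conditioned on, so the path is blocked at U.
Path 2: W → U ← H → G ← P → J → M
  H is a fork here and H is conditioned on, so the path is blocked at H.
Path 3: W ← J → M
  J is a fork here and J is conditioned on, so the path is blocked at J.
Path 4: W → G ← P → J → M
  G is a collider here and neither G nor any of its descendants is conditioned on, so the collider stays closed — the path is blocked at G.
Path 5: W ← P → J → M
  P is a fork here and P is conditioned on, so the path is blocked at P.
Since every path is blocked, d-separation holds.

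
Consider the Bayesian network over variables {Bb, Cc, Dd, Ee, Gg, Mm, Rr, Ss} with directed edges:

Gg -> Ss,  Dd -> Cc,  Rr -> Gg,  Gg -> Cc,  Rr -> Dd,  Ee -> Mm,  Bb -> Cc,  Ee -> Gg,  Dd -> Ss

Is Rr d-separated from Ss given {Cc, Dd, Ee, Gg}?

4 paths connect Rr and Ss; each must be blocked for d-separation to hold:
Path 1: Rr → Dd → Cc ← Gg → Ss
  Dd is a chain here and Dd is conditioned on, so the path is blocked at Dd.
Path 2: Rr → Dd → Ss
  Dd is a chain here and Dd is conditioned on, so the path is blocked at Dd.
Path 3: Rr → Gg → Cc ← Dd → Ss
  Gg is a chain here and Gg is conditioned on, so the path is blocked at Gg.
Path 4: Rr → Gg → Ss
  Gg is a chain here and Gg is conditioned on, so the path is blocked at Gg.
All paths are blocked; Rr ⊥ Ss | {Cc, Dd, Ee, Gg} holds.

Yes — Rr and Ss are d-separated given {Cc, Dd, Ee, Gg}.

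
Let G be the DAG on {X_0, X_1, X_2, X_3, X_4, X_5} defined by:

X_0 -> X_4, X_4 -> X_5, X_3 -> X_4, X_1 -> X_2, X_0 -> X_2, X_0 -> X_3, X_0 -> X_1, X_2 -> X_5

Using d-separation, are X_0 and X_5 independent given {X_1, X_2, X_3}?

There are 4 undirected paths between X_0 and X_5; checking each against the conditioning set {X_1, X_2, X_3}:
Path 1: X_0 → X_1 → X_2 → X_5
  X_1 is a chain here and X_1 is conditioned on, so the path is blocked at X_1.
Path 2: X_0 → X_4 → X_5
  X_4 is a chain and X_4 is not conditioned on — no node blocks this path, so it is active.
Path 3: X_0 → X_3 → X_4 → X_5
  X_3 is a chain here and X_3 is conditioned on, so the path is blocked at X_3.
Path 4: X_0 → X_2 → X_5
  X_2 is a chain here and X_2 is conditioned on, so the path is blocked at X_2.
At least one path is unblocked, so d-separation fails.

No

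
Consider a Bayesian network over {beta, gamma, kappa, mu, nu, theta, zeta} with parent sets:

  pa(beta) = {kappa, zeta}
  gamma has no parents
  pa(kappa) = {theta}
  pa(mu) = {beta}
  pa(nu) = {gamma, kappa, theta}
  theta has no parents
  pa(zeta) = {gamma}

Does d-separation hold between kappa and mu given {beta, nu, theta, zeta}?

We examine all 3 paths between kappa and mu:
Path 1: kappa → beta → mu
  beta is a chain here and beta is conditioned on, so the path is blocked at beta.
Path 2: kappa → nu ← gamma → zeta → beta → mu
  zeta is a chain here and zeta is conditioned on, so the path is blocked at zeta.
Path 3: kappa ← theta → nu ← gamma → zeta → beta → mu
  theta is a fork here and theta is conditioned on, so the path is blocked at theta.
Since every path is blocked, d-separation holds.

Yes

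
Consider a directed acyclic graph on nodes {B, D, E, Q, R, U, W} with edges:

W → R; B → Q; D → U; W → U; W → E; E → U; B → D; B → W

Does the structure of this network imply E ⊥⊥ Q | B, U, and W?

We examine all 4 paths between E and Q:
  1. E → U ← D ← B → Q — U:collider[open]; D:chain[open]; B:fork[blocks] ⇒ blocked
  2. E → U ← W ← B → Q — U:collider[open]; W:chain[blocks]; B:fork[blocks] ⇒ blocked
  3. E ← W → U ← D ← B → Q — W:fork[blocks]; U:collider[open]; D:chain[open]; B:fork[blocks] ⇒ blocked
  4. E ← W ← B → Q — W:chain[blocks]; B:fork[blocks] ⇒ blocked
All paths are blocked; E ⊥ Q | {B, U, W} holds.

Yes — E and Q are d-separated given {B, U, W}.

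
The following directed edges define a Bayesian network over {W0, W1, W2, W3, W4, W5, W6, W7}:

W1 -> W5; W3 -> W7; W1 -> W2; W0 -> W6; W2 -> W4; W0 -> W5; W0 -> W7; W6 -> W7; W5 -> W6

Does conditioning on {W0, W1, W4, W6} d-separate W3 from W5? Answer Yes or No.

Yes

4 paths connect W3 and W5; each must be blocked for d-separation to hold:
  1. W3 → W7 ← W6 ← W0 → W5 — W7:collider[blocks]; W6:chain[blocks]; W0:fork[blocks] ⇒ blocked
  2. W3 → W7 ← W6 ← W5 — W7:collider[blocks]; W6:chain[blocks] ⇒ blocked
  3. W3 → W7 ← W0 → W6 ← W5 — W7:collider[blocks]; W0:fork[blocks]; W6:collider[open] ⇒ blocked
  4. W3 → W7 ← W0 → W5 — W7:collider[blocks]; W0:fork[blocks] ⇒ blocked
Since every path is blocked, d-separation holds.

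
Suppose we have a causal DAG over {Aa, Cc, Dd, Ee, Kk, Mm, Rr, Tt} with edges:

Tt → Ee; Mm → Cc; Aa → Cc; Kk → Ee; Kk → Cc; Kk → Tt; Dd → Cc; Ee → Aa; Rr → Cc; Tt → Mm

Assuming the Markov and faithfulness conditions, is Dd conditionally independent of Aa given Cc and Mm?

No — Dd and Aa are not d-separated given {Cc, Mm}.

There are 5 undirected paths between Dd and Aa; checking each against the conditioning set {Cc, Mm}:
  1. Dd → Cc ← Aa — Cc:collider[open] ⇒ active
  2. Dd → Cc ← Kk → Ee → Aa — Cc:collider[open]; Kk:fork[open]; Ee:chain[open] ⇒ active
  3. Dd → Cc ← Kk → Tt → Ee → Aa — Cc:collider[open]; Kk:fork[open]; Tt:chain[open]; Ee:chain[open] ⇒ active
  4. Dd → Cc ← Mm ← Tt ← Kk → Ee → Aa — Cc:collider[open]; Mm:chain[blocks]; Tt:chain[open]; Kk:fork[open]; Ee:chain[open] ⇒ blocked
  5. Dd → Cc ← Mm ← Tt → Ee → Aa — Cc:collider[open]; Mm:chain[blocks]; Tt:fork[open]; Ee:chain[open] ⇒ blocked
At least one path is unblocked, so d-separation fails.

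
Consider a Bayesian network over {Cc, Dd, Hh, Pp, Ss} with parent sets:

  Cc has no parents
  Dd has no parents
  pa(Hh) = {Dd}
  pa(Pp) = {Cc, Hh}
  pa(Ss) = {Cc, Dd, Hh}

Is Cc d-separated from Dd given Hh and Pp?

Yes — Cc and Dd are d-separated given {Hh, Pp}.

4 paths connect Cc and Dd; each must be blocked for d-separation to hold:
Path 1: Cc → Ss ← Dd
  Ss is a collider here and neither Ss nor any of its descendants is conditioned on, so the collider stays closed — the path is blocked at Ss.
Path 2: Cc → Ss ← Hh ← Dd
  Ss is a collider here and neither Ss nor any of its descendants is conditioned on, so the collider stays closed — the path is blocked at Ss.
Path 3: Cc → Pp ← Hh → Ss ← Dd
  Hh is a fork here and Hh is conditioned on, so the path is blocked at Hh.
Path 4: Cc → Pp ← Hh ← Dd
  Hh is a chain here and Hh is conditioned on, so the path is blocked at Hh.
All paths are blocked; Cc ⊥ Dd | {Hh, Pp} holds.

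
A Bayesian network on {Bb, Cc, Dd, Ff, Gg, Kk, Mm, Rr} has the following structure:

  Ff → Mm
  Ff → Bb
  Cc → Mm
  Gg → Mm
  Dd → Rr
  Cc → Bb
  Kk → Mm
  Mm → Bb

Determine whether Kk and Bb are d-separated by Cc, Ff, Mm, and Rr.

3 paths connect Kk and Bb; each must be blocked for d-separation to hold:
Path 1: Kk → Mm ← Cc → Bb
  Cc is a fork here and Cc is conditioned on, so the path is blocked at Cc.
Path 2: Kk → Mm ← Ff → Bb
  Ff is a fork here and Ff is conditioned on, so the path is blocked at Ff.
Path 3: Kk → Mm → Bb
  Mm is a chain here and Mm is conditioned on, so the path is blocked at Mm.
Since every path is blocked, d-separation holds.

Yes — Kk and Bb are d-separated given {Cc, Ff, Mm, Rr}.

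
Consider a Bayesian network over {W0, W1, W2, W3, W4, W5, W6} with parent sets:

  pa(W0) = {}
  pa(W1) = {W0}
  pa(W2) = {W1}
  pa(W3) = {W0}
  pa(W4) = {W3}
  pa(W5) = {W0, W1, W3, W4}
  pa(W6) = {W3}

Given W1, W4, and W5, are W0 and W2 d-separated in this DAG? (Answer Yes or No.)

4 paths connect W0 and W2; each must be blocked for d-separation to hold:
Path 1: W0 → W3 → W4 → W5 ← W1 → W2
  W4 is a chain here and W4 is conditioned on, so the path is blocked at W4.
Path 2: W0 → W3 → W5 ← W1 → W2
  W1 is a fork here and W1 is conditioned on, so the path is blocked at W1.
Path 3: W0 → W5 ← W1 → W2
  W1 is a fork here and W1 is conditioned on, so the path is blocked at W1.
Path 4: W0 → W1 → W2
  W1 is a chain here and W1 is conditioned on, so the path is blocked at W1.
All paths are blocked; W0 ⊥ W2 | {W1, W4, W5} holds.

Yes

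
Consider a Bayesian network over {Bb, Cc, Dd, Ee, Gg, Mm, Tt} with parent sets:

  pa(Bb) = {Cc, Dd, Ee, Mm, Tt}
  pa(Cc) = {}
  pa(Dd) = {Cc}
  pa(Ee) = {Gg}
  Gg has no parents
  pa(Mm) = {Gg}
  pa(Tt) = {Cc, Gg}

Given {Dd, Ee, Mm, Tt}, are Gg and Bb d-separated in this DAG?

No

We examine all 5 paths between Gg and Bb:
Path 1: Gg → Tt ← Cc → Dd → Bb
  Dd is a chain here and Dd is conditioned on, so the path is blocked at Dd.
Path 2: Gg → Tt ← Cc → Bb
  Tt is a collider and Tt is conditioned on, which opens it; Cc is a fork and Cc is not conditioned on — no node blocks this path, so it is active.
Path 3: Gg → Tt → Bb
  Tt is a chain here and Tt is conditioned on, so the path is blocked at Tt.
Path 4: Gg → Mm → Bb
  Mm is a chain here and Mm is conditioned on, so the path is blocked at Mm.
Path 5: Gg → Ee → Bb
  Ee is a chain here and Ee is conditioned on, so the path is blocked at Ee.
At least one path is unblocked, so d-separation fails.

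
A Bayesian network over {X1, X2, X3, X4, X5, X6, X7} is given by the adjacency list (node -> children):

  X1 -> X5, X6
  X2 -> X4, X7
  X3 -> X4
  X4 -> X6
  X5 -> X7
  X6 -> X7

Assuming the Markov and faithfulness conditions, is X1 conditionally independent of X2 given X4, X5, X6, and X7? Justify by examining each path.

Yes

4 paths connect X1 and X2; each must be blocked for d-separation to hold:
Path 1: X1 → X6 ← X4 ← X2
  X4 is a chain here and X4 is conditioned on, so the path is blocked at X4.
Path 2: X1 → X6 → X7 ← X2
  X6 is a chain here and X6 is conditioned on, so the path is blocked at X6.
Path 3: X1 → X5 → X7 ← X6 ← X4 ← X2
  X5 is a chain here and X5 is conditioned on, so the path is blocked at X5.
Path 4: X1 → X5 → X7 ← X2
  X5 is a chain here and X5 is conditioned on, so the path is blocked at X5.
Since every path is blocked, d-separation holds.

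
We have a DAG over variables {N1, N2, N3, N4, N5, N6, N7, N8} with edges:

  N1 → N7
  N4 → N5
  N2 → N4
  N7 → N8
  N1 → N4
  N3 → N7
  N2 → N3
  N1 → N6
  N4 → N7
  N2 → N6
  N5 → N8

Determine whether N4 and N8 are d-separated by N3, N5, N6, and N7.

Enumerating the 6 paths from N4 to N8 and testing each for blocking by {N3, N5, N6, N7}:
Path 1: N4 → N7 → N8
  N7 is a chain here and N7 is conditioned on, so the path is blocked at N7.
Path 2: N4 ← N2 → N3 → N7 → N8
  N3 is a chain here and N3 is conditioned on, so the path is blocked at N3.
Path 3: N4 ← N2 → N6 ← N1 → N7 → N8
  N7 is a chain here and N7 is conditioned on, so the path is blocked at N7.
Path 4: N4 → N5 → N8
  N5 is a chain here and N5 is conditioned on, so the path is blocked at N5.
Path 5: N4 ← N1 → N7 → N8
  N7 is a chain here and N7 is conditioned on, so the path is blocked at N7.
Path 6: N4 ← N1 → N6 ← N2 → N3 → N7 → N8
  N3 is a chain here and N3 is conditioned on, so the path is blocked at N3.
Since every path is blocked, d-separation holds.

Yes — N4 and N8 are d-separated given {N3, N5, N6, N7}.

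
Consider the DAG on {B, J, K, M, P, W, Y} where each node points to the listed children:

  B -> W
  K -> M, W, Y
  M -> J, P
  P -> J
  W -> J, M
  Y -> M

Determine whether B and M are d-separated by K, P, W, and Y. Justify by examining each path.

Yes

Enumerating the 5 paths from B to M and testing each for blocking by {K, P, W, Y}:
Path 1: B → W ← K → Y → M
  K is a fork here and K is conditioned on, so the path is blocked at K.
Path 2: B → W ← K → M
  K is a fork here and K is conditioned on, so the path is blocked at K.
Path 3: B → W → J ← M
  W is a chain here and W is conditioned on, so the path is blocked at W.
Path 4: B → W → J ← P ← M
  W is a chain here and W is conditioned on, so the path is blocked at W.
Path 5: B → W → M
  W is a chain here and W is conditioned on, so the path is blocked at W.
Since every path is blocked, d-separation holds.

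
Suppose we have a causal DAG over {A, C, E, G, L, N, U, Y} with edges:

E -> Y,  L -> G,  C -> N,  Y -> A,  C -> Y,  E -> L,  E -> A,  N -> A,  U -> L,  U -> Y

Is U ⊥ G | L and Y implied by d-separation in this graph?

Yes

We examine all 4 paths between U and G:
  1. U → L → G — L:chain[blocks] ⇒ blocked
  2. U → Y ← C → N → A ← E → L → G — Y:collider[open]; C:fork[open]; N:chain[open]; A:collider[blocks]; E:fork[open]; L:chain[blocks] ⇒ blocked
  3. U → Y ← E → L → G — Y:collider[open]; E:fork[open]; L:chain[blocks] ⇒ blocked
  4. U → Y → A ← E → L → G — Y:chain[blocks]; A:collider[blocks]; E:fork[open]; L:chain[blocks] ⇒ blocked
Every path is blocked, so U and G are d-separated given {L, Y}.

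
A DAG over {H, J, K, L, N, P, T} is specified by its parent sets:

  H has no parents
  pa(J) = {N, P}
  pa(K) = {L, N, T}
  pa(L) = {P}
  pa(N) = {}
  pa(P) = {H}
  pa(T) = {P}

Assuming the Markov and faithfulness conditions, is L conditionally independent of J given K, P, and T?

Enumerating the 4 paths from L to J and testing each for blocking by {K, P, T}:
Path 1: L → K ← T ← P → J
  T is a chain here and T is conditioned on, so the path is blocked at T.
Path 2: L → K ← N → J
  K is a collider and K is conditioned on, which opens it; N is a fork and N is not conditioned on — no node blocks this path, so it is active.
Path 3: L ← P → T → K ← N → J
  P is a fork here and P is conditioned on, so the path is blocked at P.
Path 4: L ← P → J
  P is a fork here and P is conditioned on, so the path is blocked at P.
Since the path L → K ← N → J is active, L and J are not d-separated given {K, P, T}.

No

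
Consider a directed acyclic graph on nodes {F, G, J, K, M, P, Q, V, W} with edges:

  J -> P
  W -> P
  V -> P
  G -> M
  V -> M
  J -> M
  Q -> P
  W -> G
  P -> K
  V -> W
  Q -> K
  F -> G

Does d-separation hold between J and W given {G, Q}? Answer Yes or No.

We examine all 6 paths between J and W:
  1. J → M ← V → W — M:collider[blocks]; V:fork[open] ⇒ blocked
  2. J → M ← V → P ← W — M:collider[blocks]; V:fork[open]; P:collider[blocks] ⇒ blocked
  3. J → M ← G ← W — M:collider[blocks]; G:chain[blocks] ⇒ blocked
  4. J → P ← V → M ← G ← W — P:collider[blocks]; V:fork[open]; M:collider[blocks]; G:chain[blocks] ⇒ blocked
  5. J → P ← V → W — P:collider[blocks]; V:fork[open] ⇒ blocked
  6. J → P ← W — P:collider[blocks] ⇒ blocked
Every path is blocked, so J and W are d-separated given {G, Q}.

Yes — J and W are d-separated given {G, Q}.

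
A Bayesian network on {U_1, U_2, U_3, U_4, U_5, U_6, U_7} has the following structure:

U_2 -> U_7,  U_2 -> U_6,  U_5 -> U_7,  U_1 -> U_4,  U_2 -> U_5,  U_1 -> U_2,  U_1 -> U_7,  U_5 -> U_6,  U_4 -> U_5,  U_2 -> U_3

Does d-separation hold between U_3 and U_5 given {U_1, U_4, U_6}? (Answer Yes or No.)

There are 6 undirected paths between U_3 and U_5; checking each against the conditioning set {U_1, U_4, U_6}:
Path 1: U_3 ← U_2 → U_6 ← U_5
  U_2 is a fork and U_2 is not conditioned on; U_6 is a collider and U_6 is conditioned on, which opens it — no node blocks this path, so it is active.
Path 2: U_3 ← U_2 ← U_1 → U_4 → U_5
  U_1 is a fork here and U_1 is conditioned on, so the path is blocked at U_1.
Path 3: U_3 ← U_2 ← U_1 → U_7 ← U_5
  U_1 is a fork here and U_1 is conditioned on, so the path is blocked at U_1.
Path 4: U_3 ← U_2 → U_5
  U_2 is a fork and U_2 is not conditioned on — no node blocks this path, so it is active.
Path 5: U_3 ← U_2 → U_7 ← U_1 → U_4 → U_5
  U_7 is a collider here and neither U_7 nor any of its descendants is conditioned on, so the collider stays closed — the path is blocked at U_7.
Path 6: U_3 ← U_2 → U_7 ← U_5
  U_7 is a collider here and neither U_7 nor any of its descendants is conditioned on, so the collider stays closed — the path is blocked at U_7.
Because an active path exists, U_3 and U_5 are not d-separated.

No — U_3 and U_5 are not d-separated given {U_1, U_4, U_6}.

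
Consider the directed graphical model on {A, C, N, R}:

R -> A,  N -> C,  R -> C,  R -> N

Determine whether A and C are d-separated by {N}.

No

2 paths connect A and C; each must be blocked for d-separation to hold:
Path 1: A ← R → C
  R is a fork and R is not conditioned on — no node blocks this path, so it is active.
Path 2: A ← R → N → C
  N is a chain here and N is conditioned on, so the path is blocked at N.
Because an active path exists, A and C are not d-separated.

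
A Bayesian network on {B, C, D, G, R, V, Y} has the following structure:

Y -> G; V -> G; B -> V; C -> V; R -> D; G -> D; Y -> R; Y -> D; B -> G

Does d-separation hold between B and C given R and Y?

Enumerating the 2 paths from B to C and testing each for blocking by {R, Y}:
  1. B → V ← C — V:collider[blocks] ⇒ blocked
  2. B → G ← V ← C — G:collider[blocks]; V:chain[open] ⇒ blocked
Every path is blocked, so B and C are d-separated given {R, Y}.

Yes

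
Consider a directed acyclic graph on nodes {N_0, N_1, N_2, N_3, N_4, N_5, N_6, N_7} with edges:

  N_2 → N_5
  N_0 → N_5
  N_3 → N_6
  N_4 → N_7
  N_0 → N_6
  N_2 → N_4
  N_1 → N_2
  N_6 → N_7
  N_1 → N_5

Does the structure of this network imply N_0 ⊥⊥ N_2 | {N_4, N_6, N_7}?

Yes

3 paths connect N_0 and N_2; each must be blocked for d-separation to hold:
Path 1: N_0 → N_5 ← N_2
  N_5 is a collider here and neither N_5 nor any of its descendants is conditioned on, so the collider stays closed — the path is blocked at N_5.
Path 2: N_0 → N_5 ← N_1 → N_2
  N_5 is a collider here and neither N_5 nor any of its descendants is conditioned on, so the collider stays closed — the path is blocked at N_5.
Path 3: N_0 → N_6 → N_7 ← N_4 ← N_2
  N_6 is a chain here and N_6 is conditioned on, so the path is blocked at N_6.
All paths are blocked; N_0 ⊥ N_2 | {N_4, N_6, N_7} holds.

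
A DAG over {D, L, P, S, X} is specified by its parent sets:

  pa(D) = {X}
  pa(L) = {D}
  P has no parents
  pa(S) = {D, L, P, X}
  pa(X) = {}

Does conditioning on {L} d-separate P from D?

Enumerating the 3 paths from P to D and testing each for blocking by {L}:
  1. P → S ← L ← D — S:collider[blocks]; L:chain[blocks] ⇒ blocked
  2. P → S ← D — S:collider[blocks] ⇒ blocked
  3. P → S ← X → D — S:collider[blocks]; X:fork[open] ⇒ blocked
All paths are blocked; P ⊥ D | {L} holds.

Yes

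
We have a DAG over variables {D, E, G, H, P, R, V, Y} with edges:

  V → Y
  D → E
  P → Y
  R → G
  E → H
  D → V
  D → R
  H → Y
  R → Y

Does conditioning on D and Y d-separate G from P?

Enumerating the 3 paths from G to P and testing each for blocking by {D, Y}:
  1. G ← R → Y ← P — R:fork[open]; Y:collider[open] ⇒ active
  2. G ← R ← D → V → Y ← P — R:chain[open]; D:fork[blocks]; V:chain[open]; Y:collider[open] ⇒ blocked
  3. G ← R ← D → E → H → Y ← P — R:chain[open]; D:fork[blocks]; E:chain[open]; H:chain[open]; Y:collider[open] ⇒ blocked
Because an active path exists, G and P are not d-separated.

No — G and P are not d-separated given {D, Y}.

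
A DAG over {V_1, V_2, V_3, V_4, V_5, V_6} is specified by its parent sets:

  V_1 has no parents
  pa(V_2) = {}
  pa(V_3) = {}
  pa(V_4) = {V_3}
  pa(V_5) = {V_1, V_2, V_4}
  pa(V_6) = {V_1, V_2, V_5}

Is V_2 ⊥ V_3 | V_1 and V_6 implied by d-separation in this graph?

There are 3 undirected paths between V_2 and V_3; checking each against the conditioning set {V_1, V_6}:
  1. V_2 → V_5 ← V_4 ← V_3 — V_5:collider[open]; V_4:chain[open] ⇒ active
  2. V_2 → V_6 ← V_5 ← V_4 ← V_3 — V_6:collider[open]; V_5:chain[open]; V_4:chain[open] ⇒ active
  3. V_2 → V_6 ← V_1 → V_5 ← V_4 ← V_3 — V_6:collider[open]; V_1:fork[blocks]; V_5:collider[open]; V_4:chain[open] ⇒ blocked
Because an active path exists, V_2 and V_3 are not d-separated.

No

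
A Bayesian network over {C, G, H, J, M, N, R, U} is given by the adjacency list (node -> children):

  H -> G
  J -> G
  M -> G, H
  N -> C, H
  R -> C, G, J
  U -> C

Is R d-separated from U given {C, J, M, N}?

No — R and U are not d-separated given {C, J, M, N}.

There are 5 undirected paths between R and U; checking each against the conditioning set {C, J, M, N}:
Path 1: R → G ← H ← N → C ← U
  G is a collider here and neither G nor any of its descendants is conditioned on, so the collider stays closed — the path is blocked at G.
Path 2: R → G ← M → H ← N → C ← U
  G is a collider here and neither G nor any of its descendants is conditioned on, so the collider stays closed — the path is blocked at G.
Path 3: R → J → G ← H ← N → C ← U
  J is a chain here and J is conditioned on, so the path is blocked at J.
Path 4: R → J → G ← M → H ← N → C ← U
  J is a chain here and J is conditioned on, so the path is blocked at J.
Path 5: R → C ← U
  C is a collider and C is conditioned on, which opens it — no node blocks this path, so it is active.
At least one path is unblocked, so d-separation fails.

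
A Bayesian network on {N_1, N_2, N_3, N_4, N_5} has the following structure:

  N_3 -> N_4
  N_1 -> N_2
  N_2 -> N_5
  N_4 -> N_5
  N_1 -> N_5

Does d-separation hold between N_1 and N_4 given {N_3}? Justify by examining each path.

Yes

2 paths connect N_1 and N_4; each must be blocked for d-separation to hold:
Path 1: N_1 → N_2 → N_5 ← N_4
  N_5 is a collider here and neither N_5 nor any of its descendants is conditioned on, so the collider stays closed — the path is blocked at N_5.
Path 2: N_1 → N_5 ← N_4
  N_5 is a collider here and neither N_5 nor any of its descendants is conditioned on, so the collider stays closed — the path is blocked at N_5.
All paths are blocked; N_1 ⊥ N_4 | {N_3} holds.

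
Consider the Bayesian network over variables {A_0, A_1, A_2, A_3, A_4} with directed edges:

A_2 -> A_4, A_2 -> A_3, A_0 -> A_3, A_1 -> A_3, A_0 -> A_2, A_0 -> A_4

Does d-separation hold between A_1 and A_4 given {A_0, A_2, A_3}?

Yes — A_1 and A_4 are d-separated given {A_0, A_2, A_3}.

We examine all 4 paths between A_1 and A_4:
Path 1: A_1 → A_3 ← A_2 ← A_0 → A_4
  A_2 is a chain here and A_2 is conditioned on, so the path is blocked at A_2.
Path 2: A_1 → A_3 ← A_2 → A_4
  A_2 is a fork here and A_2 is conditioned on, so the path is blocked at A_2.
Path 3: A_1 → A_3 ← A_0 → A_2 → A_4
  A_0 is a fork here and A_0 is conditioned on, so the path is blocked at A_0.
Path 4: A_1 → A_3 ← A_0 → A_4
  A_0 is a fork here and A_0 is conditioned on, so the path is blocked at A_0.
Since every path is blocked, d-separation holds.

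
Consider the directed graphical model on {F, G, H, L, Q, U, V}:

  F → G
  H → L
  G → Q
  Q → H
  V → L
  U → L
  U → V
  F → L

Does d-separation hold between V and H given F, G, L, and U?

We examine all 4 paths between V and H:
  1. V → L ← H — L:collider[open] ⇒ active
  2. V → L ← F → G → Q → H — L:collider[open]; F:fork[blocks]; G:chain[blocks]; Q:chain[open] ⇒ blocked
  3. V ← U → L ← H — U:fork[blocks]; L:collider[open] ⇒ blocked
  4. V ← U → L ← F → G → Q → H — U:fork[blocks]; L:collider[open]; F:fork[blocks]; G:chain[blocks]; Q:chain[open] ⇒ blocked
Since the path V → L ← H is active, V and H are not d-separated given {F, G, L, U}.

No — V and H are not d-separated given {F, G, L, U}.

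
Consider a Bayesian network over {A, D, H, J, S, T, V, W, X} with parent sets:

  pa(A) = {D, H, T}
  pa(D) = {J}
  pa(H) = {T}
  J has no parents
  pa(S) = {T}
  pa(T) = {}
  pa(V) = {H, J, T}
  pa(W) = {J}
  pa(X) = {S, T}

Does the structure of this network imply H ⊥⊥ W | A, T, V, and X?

No

6 paths connect H and W; each must be blocked for d-separation to hold:
Path 1: H → V ← J → W
  V is a collider and V is conditioned on, which opens it; J is a fork and J is not conditioned on — no node blocks this path, so it is active.
Path 2: H → V ← T → A ← D ← J → W
  T is a fork here and T is conditioned on, so the path is blocked at T.
Path 3: H → A ← D ← J → W
  A is a collider and A is conditioned on, which opens it; D is a chain and D is not conditioned on; J is a fork and J is not conditioned on — no node blocks this path, so it is active.
Path 4: H → A ← T → V ← J → W
  T is a fork here and T is conditioned on, so the path is blocked at T.
Path 5: H ← T → V ← J → W
  T is a fork here and T is conditioned on, so the path is blocked at T.
Path 6: H ← T → A ← D ← J → W
  T is a fork here and T is conditioned on, so the path is blocked at T.
Because an active path exists, H and W are not d-separated.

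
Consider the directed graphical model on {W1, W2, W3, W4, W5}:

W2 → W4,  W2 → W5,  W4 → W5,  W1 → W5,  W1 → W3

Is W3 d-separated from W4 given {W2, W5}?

There are 2 undirected paths between W3 and W4; checking each against the conditioning set {W2, W5}:
Path 1: W3 ← W1 → W5 ← W2 → W4
  W2 is a fork here and W2 is conditioned on, so the path is blocked at W2.
Path 2: W3 ← W1 → W5 ← W4
  W1 is a fork and W1 is not conditioned on; W5 is a collider and W5 is conditioned on, which opens it — no node blocks this path, so it is active.
Since the path W3 ← W1 → W5 ← W4 is active, W3 and W4 are not d-separated given {W2, W5}.

No — W3 and W4 are not d-separated given {W2, W5}.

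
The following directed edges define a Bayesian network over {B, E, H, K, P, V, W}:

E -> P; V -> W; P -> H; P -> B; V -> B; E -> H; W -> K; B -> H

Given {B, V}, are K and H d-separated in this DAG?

3 paths connect K and H; each must be blocked for d-separation to hold:
  1. K ← W ← V → B ← P ← E → H — W:chain[open]; V:fork[blocks]; B:collider[open]; P:chain[open]; E:fork[open] ⇒ blocked
  2. K ← W ← V → B ← P → H — W:chain[open]; V:fork[blocks]; B:collider[open]; P:fork[open] ⇒ blocked
  3. K ← W ← V → B → H — W:chain[open]; V:fork[blocks]; B:chain[blocks] ⇒ blocked
All paths are blocked; K ⊥ H | {B, V} holds.

Yes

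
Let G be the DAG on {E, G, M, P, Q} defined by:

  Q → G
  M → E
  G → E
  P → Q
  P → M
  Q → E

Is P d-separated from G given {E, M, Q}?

Yes — P and G are d-separated given {E, M, Q}.

We examine all 4 paths between P and G:
Path 1: P → Q → E ← G
  Q is a chain here and Q is conditioned on, so the path is blocked at Q.
Path 2: P → Q → G
  Q is a chain here and Q is conditioned on, so the path is blocked at Q.
Path 3: P → M → E ← Q → G
  M is a chain here and M is conditioned on, so the path is blocked at M.
Path 4: P → M → E ← G
  M is a chain here and M is conditioned on, so the path is blocked at M.
Since every path is blocked, d-separation holds.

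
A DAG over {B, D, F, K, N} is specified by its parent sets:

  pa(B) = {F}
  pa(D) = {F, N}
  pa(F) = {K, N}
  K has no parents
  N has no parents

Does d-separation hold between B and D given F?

Enumerating the 2 paths from B to D and testing each for blocking by {F}:
  1. B ← F → D — F:fork[blocks] ⇒ blocked
  2. B ← F ← N → D — F:chain[blocks]; N:fork[open] ⇒ blocked
Since every path is blocked, d-separation holds.

Yes — B and D are d-separated given {F}.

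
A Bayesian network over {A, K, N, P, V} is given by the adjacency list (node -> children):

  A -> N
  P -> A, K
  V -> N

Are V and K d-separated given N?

No

There is one path between V and K:
  1. V → N ← A ← P → K — N:collider[open]; A:chain[open]; P:fork[open] ⇒ active
At least one path is unblocked, so d-separation fails.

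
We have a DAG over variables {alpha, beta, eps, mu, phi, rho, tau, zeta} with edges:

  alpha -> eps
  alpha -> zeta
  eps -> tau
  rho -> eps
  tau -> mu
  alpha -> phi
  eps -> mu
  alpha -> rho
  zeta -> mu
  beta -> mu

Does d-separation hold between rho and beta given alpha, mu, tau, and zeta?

There are 6 undirected paths between rho and beta; checking each against the conditioning set {alpha, mu, tau, zeta}:
  1. rho ← alpha → zeta → mu ← beta — alpha:fork[blocks]; zeta:chain[blocks]; mu:collider[open] ⇒ blocked
  2. rho ← alpha → eps → tau → mu ← beta — alpha:fork[blocks]; eps:chain[open]; tau:chain[blocks]; mu:collider[open] ⇒ blocked
  3. rho ← alpha → eps → mu ← beta — alpha:fork[blocks]; eps:chain[open]; mu:collider[open] ⇒ blocked
  4. rho → eps → tau → mu ← beta — eps:chain[open]; tau:chain[blocks]; mu:collider[open] ⇒ blocked
  5. rho → eps → mu ← beta — eps:chain[open]; mu:collider[open] ⇒ active
  6. rho → eps ← alpha → zeta → mu ← beta — eps:collider[open]; alpha:fork[blocks]; zeta:chain[blocks]; mu:collider[open] ⇒ blocked
Since the path rho → eps → mu ← beta is active, rho and beta are not d-separated given {alpha, mu, tau, zeta}.

No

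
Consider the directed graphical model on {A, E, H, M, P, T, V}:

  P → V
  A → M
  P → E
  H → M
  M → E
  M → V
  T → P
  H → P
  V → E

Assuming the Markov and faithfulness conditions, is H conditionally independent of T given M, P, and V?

We examine all 5 paths between H and T:
Path 1: H → P ← T
  P is a collider and P is conditioned on, which opens it — no node blocks this path, so it is active.
Path 2: H → M → V ← P ← T
  M is a chain here and M is conditioned on, so the path is blocked at M.
Path 3: H → M → V → E ← P ← T
  M is a chain here and M is conditioned on, so the path is blocked at M.
Path 4: H → M → E ← P ← T
  M is a chain here and M is conditioned on, so the path is blocked at M.
Path 5: H → M → E ← V ← P ← T
  M is a chain here and M is conditioned on, so the path is blocked at M.
At least one path is unblocked, so d-separation fails.

No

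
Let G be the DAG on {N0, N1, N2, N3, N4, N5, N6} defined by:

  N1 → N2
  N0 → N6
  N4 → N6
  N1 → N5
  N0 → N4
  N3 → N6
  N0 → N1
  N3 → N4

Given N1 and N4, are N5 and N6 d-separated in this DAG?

We examine all 3 paths between N5 and N6:
Path 1: N5 ← N1 ← N0 → N6
  N1 is a chain here and N1 is conditioned on, so the path is blocked at N1.
Path 2: N5 ← N1 ← N0 → N4 ← N3 → N6
  N1 is a chain here and N1 is conditioned on, so the path is blocked at N1.
Path 3: N5 ← N1 ← N0 → N4 → N6
  N1 is a chain here and N1 is conditioned on, so the path is blocked at N1.
Every path is blocked, so N5 and N6 are d-separated given {N1, N4}.

Yes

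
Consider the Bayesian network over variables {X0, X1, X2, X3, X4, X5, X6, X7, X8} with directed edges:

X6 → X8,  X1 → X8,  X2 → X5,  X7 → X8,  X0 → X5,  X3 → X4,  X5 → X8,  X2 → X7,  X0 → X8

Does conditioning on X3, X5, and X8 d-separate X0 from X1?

We examine all 3 paths between X0 and X1:
  1. X0 → X8 ← X1 — X8:collider[open] ⇒ active
  2. X0 → X5 → X8 ← X1 — X5:chain[blocks]; X8:collider[open] ⇒ blocked
  3. X0 → X5 ← X2 → X7 → X8 ← X1 — X5:collider[open]; X2:fork[open]; X7:chain[open]; X8:collider[open] ⇒ active
Because an active path exists, X0 and X1 are not d-separated.

No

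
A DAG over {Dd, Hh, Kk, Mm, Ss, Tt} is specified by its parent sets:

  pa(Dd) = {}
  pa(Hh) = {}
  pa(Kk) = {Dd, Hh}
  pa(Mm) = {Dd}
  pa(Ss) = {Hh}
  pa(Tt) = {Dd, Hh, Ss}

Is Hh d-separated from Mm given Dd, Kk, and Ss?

3 paths connect Hh and Mm; each must be blocked for d-separation to hold:
Path 1: Hh → Kk ← Dd → Mm
  Dd is a fork here and Dd is conditioned on, so the path is blocked at Dd.
Path 2: Hh → Tt ← Dd → Mm
  Tt is a collider here and neither Tt nor any of its descendants is conditioned on, so the collider stays closed — the path is blocked at Tt.
Path 3: Hh → Ss → Tt ← Dd → Mm
  Ss is a chain here and Ss is conditioned on, so the path is blocked at Ss.
Since every path is blocked, d-separation holds.

Yes — Hh and Mm are d-separated given {Dd, Kk, Ss}.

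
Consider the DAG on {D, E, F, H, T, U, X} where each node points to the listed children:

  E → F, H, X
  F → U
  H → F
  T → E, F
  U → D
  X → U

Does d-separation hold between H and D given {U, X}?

Yes — H and D are d-separated given {U, X}.

6 paths connect H and D; each must be blocked for d-separation to hold:
Path 1: H ← E → X → U → D
  X is a chain here and X is conditioned on, so the path is blocked at X.
Path 2: H ← E ← T → F → U → D
  U is a chain here and U is conditioned on, so the path is blocked at U.
Path 3: H ← E → F → U → D
  U is a chain here and U is conditioned on, so the path is blocked at U.
Path 4: H → F ← E → X → U → D
  X is a chain here and X is conditioned on, so the path is blocked at X.
Path 5: H → F ← T → E → X → U → D
  X is a chain here and X is conditioned on, so the path is blocked at X.
Path 6: H → F → U → D
  U is a chain here and U is conditioned on, so the path is blocked at U.
Every path is blocked, so H and D are d-separated given {U, X}.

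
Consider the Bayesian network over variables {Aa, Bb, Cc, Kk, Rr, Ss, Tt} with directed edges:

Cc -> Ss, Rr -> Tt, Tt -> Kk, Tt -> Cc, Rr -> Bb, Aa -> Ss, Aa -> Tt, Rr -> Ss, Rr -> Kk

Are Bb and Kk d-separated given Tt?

No

4 paths connect Bb and Kk; each must be blocked for d-separation to hold:
  1. Bb ← Rr → Ss ← Aa → Tt → Kk — Rr:fork[open]; Ss:collider[blocks]; Aa:fork[open]; Tt:chain[blocks] ⇒ blocked
  2. Bb ← Rr → Ss ← Cc ← Tt → Kk — Rr:fork[open]; Ss:collider[blocks]; Cc:chain[open]; Tt:fork[blocks] ⇒ blocked
  3. Bb ← Rr → Kk — Rr:fork[open] ⇒ active
  4. Bb ← Rr → Tt → Kk — Rr:fork[open]; Tt:chain[blocks] ⇒ blocked
At least one path is unblocked, so d-separation fails.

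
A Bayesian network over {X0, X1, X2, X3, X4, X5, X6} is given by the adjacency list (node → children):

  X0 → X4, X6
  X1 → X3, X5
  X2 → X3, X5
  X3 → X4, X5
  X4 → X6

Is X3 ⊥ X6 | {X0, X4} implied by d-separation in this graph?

Enumerating the 2 paths from X3 to X6 and testing each for blocking by {X0, X4}:
  1. X3 → X4 → X6 — X4:chain[blocks] ⇒ blocked
  2. X3 → X4 ← X0 → X6 — X4:collider[open]; X0:fork[blocks] ⇒ blocked
Every path is blocked, so X3 and X6 are d-separated given {X0, X4}.

Yes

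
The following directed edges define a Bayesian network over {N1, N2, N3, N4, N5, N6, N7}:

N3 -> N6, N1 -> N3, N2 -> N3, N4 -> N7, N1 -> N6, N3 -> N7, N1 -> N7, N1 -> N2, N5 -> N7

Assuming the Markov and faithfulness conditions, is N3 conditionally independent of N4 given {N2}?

There are 4 undirected paths between N3 and N4; checking each against the conditioning set {N2}:
  1. N3 ← N1 → N7 ← N4 — N1:fork[open]; N7:collider[blocks] ⇒ blocked
  2. N3 → N6 ← N1 → N7 ← N4 — N6:collider[blocks]; N1:fork[open]; N7:collider[blocks] ⇒ blocked
  3. N3 → N7 ← N4 — N7:collider[blocks] ⇒ blocked
  4. N3 ← N2 ← N1 → N7 ← N4 — N2:chain[blocks]; N1:fork[open]; N7:collider[blocks] ⇒ blocked
Since every path is blocked, d-separation holds.

Yes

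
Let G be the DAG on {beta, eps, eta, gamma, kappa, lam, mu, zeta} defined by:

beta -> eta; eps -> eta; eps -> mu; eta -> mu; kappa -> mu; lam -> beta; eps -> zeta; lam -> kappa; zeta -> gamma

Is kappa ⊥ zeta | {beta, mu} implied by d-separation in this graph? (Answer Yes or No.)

4 paths connect kappa and zeta; each must be blocked for d-separation to hold:
  1. kappa → mu ← eps → zeta — mu:collider[open]; eps:fork[open] ⇒ active
  2. kappa → mu ← eta ← eps → zeta — mu:collider[open]; eta:chain[open]; eps:fork[open] ⇒ active
  3. kappa ← lam → beta → eta → mu ← eps → zeta — lam:fork[open]; beta:chain[blocks]; eta:chain[open]; mu:collider[open]; eps:fork[open] ⇒ blocked
  4. kappa ← lam → beta → eta ← eps → zeta — lam:fork[open]; beta:chain[blocks]; eta:collider[open]; eps:fork[open] ⇒ blocked
Since the path kappa → mu ← eps → zeta is active, kappa and zeta are not d-separated given {beta, mu}.

No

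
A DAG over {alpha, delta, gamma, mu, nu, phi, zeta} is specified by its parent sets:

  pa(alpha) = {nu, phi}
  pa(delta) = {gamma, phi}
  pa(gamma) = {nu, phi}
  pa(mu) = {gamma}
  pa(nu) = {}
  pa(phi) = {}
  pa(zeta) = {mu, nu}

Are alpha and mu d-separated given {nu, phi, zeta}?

Yes — alpha and mu are d-separated given {nu, phi, zeta}.

There are 6 undirected paths between alpha and mu; checking each against the conditioning set {nu, phi, zeta}:
Path 1: alpha ← phi → delta ← gamma ← nu → zeta ← mu
  phi is a fork here and phi is conditioned on, so the path is blocked at phi.
Path 2: alpha ← phi → delta ← gamma → mu
  phi is a fork here and phi is conditioned on, so the path is blocked at phi.
Path 3: alpha ← phi → gamma ← nu → zeta ← mu
  phi is a fork here and phi is conditioned on, so the path is blocked at phi.
Path 4: alpha ← phi → gamma → mu
  phi is a fork here and phi is conditioned on, so the path is blocked at phi.
Path 5: alpha ← nu → zeta ← mu
  nu is a fork here and nu is conditioned on, so the path is blocked at nu.
Path 6: alpha ← nu → gamma → mu
  nu is a fork here and nu is conditioned on, so the path is blocked at nu.
Since every path is blocked, d-separation holds.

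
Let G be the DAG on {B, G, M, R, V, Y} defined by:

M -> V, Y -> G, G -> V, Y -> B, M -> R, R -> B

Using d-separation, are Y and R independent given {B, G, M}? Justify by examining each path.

There are 2 undirected paths between Y and R; checking each against the conditioning set {B, G, M}:
Path 1: Y → G → V ← M → R
  G is a chain here and G is conditioned on, so the path is blocked at G.
Path 2: Y → B ← R
  B is a collider and B is conditioned on, which opens it — no node blocks this path, so it is active.
At least one path is unblocked, so d-separation fails.

No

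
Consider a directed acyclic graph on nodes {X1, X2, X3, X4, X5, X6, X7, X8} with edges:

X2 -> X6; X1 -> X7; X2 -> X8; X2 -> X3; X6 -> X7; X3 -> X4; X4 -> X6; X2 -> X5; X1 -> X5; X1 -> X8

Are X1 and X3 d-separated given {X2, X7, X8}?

Enumerating the 6 paths from X1 to X3 and testing each for blocking by {X2, X7, X8}:
  1. X1 → X5 ← X2 → X3 — X5:collider[blocks]; X2:fork[blocks] ⇒ blocked
  2. X1 → X5 ← X2 → X6 ← X4 ← X3 — X5:collider[blocks]; X2:fork[blocks]; X6:collider[open]; X4:chain[open] ⇒ blocked
  3. X1 → X7 ← X6 ← X4 ← X3 — X7:collider[open]; X6:chain[open]; X4:chain[open] ⇒ active
  4. X1 → X7 ← X6 ← X2 → X3 — X7:collider[open]; X6:chain[open]; X2:fork[blocks] ⇒ blocked
  5. X1 → X8 ← X2 → X3 — X8:collider[open]; X2:fork[blocks] ⇒ blocked
  6. X1 → X8 ← X2 → X6 ← X4 ← X3 — X8:collider[open]; X2:fork[blocks]; X6:collider[open]; X4:chain[open] ⇒ blocked
Since the path X1 → X7 ← X6 ← X4 ← X3 is active, X1 and X3 are not d-separated given {X2, X7, X8}.

No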